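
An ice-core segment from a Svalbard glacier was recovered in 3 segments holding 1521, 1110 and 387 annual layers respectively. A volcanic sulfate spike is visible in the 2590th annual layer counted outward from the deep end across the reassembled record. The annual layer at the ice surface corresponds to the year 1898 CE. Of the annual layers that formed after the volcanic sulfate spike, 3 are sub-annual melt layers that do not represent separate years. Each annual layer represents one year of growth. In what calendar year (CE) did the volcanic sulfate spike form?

Total annual layers = 1521 + 1110 + 387 = 3018.
The volcanic sulfate spike sits at annual layer 2590 from the deep end, so 3018 − 2590 = 428 annual layers formed after it.
428 − 3 false = 425 true annual layers after the volcanic sulfate spike.
The annual layer at the ice surface is 1898 CE, so the volcanic sulfate spike dates to 1898 − 425 = 1473 CE.

1473 CE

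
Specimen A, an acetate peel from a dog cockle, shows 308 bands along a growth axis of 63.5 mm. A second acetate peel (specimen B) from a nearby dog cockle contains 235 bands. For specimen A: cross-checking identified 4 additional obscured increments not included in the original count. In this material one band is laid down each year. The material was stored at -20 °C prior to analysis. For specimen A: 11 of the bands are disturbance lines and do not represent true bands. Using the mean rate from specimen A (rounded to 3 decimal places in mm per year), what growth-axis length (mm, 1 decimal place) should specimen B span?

49.6 mm

Specimen A: true band count = 308 − 11 + 4 = 301.
A: Extension rate ≈ 63.5 / 301 = 0.211 mm/year.
B's length ≈ 0.211 × 235 = 49.6 mm.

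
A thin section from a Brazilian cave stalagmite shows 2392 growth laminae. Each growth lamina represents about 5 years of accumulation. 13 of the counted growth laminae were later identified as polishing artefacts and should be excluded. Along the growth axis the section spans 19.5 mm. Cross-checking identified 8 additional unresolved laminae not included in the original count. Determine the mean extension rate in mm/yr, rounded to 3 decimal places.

0.002 mm/yr

After corrections the count is 2392 − 13 + 8 = 2387 growth laminae.
2387 growth laminae at 5 years each span 2387 × 5 = 11935 years.
19.5 mm over 11935 years gives 19.5 / 11935 ≈ 0.002 mm/yr.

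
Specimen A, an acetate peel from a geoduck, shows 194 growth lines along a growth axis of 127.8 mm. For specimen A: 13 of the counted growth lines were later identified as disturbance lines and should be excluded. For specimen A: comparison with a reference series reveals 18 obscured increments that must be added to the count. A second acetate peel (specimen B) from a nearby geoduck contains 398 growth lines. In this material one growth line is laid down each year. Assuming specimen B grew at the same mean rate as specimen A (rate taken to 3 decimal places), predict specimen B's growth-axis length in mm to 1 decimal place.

255.5 mm

Specimen A: adjusted count: 194 − 13 + 18 = 199 growth lines.
A: 127.8 mm over 199 years gives 127.8 / 199 ≈ 0.642 mm per year.
B's length ≈ 0.642 × 398 = 255.5 mm.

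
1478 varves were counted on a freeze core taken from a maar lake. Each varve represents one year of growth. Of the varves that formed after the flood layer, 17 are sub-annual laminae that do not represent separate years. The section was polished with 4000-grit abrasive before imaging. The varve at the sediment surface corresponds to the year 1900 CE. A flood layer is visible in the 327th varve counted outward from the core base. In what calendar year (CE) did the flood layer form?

Between varve 327 and the sediment surface there are 1478 − 327 = 1151 varves.
1151 − 17 false = 1134 true varves after the flood layer.
1900 − 1134 = 766 CE.

766 CE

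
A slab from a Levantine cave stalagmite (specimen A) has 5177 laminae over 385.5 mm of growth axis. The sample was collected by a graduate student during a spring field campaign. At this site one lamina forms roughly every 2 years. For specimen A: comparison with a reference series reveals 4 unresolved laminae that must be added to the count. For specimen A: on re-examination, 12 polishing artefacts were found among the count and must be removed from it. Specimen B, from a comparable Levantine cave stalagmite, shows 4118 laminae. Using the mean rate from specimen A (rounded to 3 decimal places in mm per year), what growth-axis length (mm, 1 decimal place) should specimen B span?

Specimen A: true lamina count = 5177 − 12 + 4 = 5169.
Specimen A: at 2 years per lamina, 5169 × 2 = 10338 years.
A: Extension rate ≈ 385.5 / 10338 = 0.037 mm per year.
Specimen B: 4118 laminae at 2 years each span 4118 × 2 = 8236 years. B's length ≈ 0.037 × 8236 = 304.7 mm.

304.7 mm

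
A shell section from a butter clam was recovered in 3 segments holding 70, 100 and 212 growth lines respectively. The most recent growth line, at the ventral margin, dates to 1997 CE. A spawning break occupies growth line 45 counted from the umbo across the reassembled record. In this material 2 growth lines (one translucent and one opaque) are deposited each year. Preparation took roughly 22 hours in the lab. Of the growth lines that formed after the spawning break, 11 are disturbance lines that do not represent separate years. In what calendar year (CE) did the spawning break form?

1834 CE

Total growth lines = 70 + 100 + 212 = 382.
382 − 45 = 337 growth lines lie beyond the spawning break toward the ventral margin.
Excluding 11 false growth lines: 337 − 11 = 326.
With 2 growth lines per year, 326 / 2 = 163 years.
The growth line at the ventral margin is 1997 CE, so the spawning break dates to 1997 − 163 = 1834 CE.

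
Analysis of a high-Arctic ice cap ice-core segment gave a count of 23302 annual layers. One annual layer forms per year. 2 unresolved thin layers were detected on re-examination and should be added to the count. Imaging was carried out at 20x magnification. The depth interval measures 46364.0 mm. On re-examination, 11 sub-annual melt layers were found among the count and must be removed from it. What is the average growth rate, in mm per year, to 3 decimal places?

1.990 mm per year

After corrections the count is 23302 − 11 + 2 = 23293 annual layers.
Extension rate ≈ 46364.0 / 23293 = 1.990 mm per year.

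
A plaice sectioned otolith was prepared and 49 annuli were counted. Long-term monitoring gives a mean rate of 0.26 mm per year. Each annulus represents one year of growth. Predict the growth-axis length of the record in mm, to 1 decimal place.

49 years of growth are recorded.
Predicted length = 0.26 mm/year × 49 years = 12.7 mm.

12.7 mm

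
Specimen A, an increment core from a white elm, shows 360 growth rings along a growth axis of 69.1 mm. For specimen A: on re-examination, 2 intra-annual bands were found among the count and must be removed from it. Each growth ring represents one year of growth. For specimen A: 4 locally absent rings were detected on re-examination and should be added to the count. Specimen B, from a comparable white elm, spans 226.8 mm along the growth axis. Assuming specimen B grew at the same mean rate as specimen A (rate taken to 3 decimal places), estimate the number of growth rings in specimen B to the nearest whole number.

1187 growth rings

Specimen A: true growth ring count = 360 − 2 + 4 = 362.
A: Extension rate ≈ 69.1 / 362 = 0.191 mm/yr.
Specimen B: 226.8 mm / 0.191 mm per year = 1187.43 years ≈ 1187 growth rings.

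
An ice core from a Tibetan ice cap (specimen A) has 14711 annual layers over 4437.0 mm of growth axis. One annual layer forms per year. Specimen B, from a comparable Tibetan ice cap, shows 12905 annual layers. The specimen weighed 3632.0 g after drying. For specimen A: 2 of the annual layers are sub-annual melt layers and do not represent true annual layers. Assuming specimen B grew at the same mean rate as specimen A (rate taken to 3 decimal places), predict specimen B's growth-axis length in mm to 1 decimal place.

Specimen A: true annual layer count = 14711 − 2 = 14709.
A: 4437.0 mm over 14709 years gives 4437.0 / 14709 ≈ 0.302 mm per year.
B's length ≈ 0.302 × 12905 = 3897.3 mm.

3897.3 mm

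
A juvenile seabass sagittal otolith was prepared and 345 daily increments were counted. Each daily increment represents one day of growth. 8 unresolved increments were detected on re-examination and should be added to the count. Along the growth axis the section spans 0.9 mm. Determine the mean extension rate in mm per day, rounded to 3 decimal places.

0.003 mm per day

After corrections the count is 345 + 8 = 353 daily increments.
0.9 mm over 353 days gives 0.9 / 353 ≈ 0.003 mm per day.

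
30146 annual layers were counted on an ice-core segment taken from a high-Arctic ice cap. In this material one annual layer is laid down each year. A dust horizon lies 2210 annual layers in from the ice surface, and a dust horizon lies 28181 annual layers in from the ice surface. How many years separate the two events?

25971 years

The two markers are separated by 28181 − 2210 = 25971 annual layers.
At one annual layer per year, 25971 years elapsed between them.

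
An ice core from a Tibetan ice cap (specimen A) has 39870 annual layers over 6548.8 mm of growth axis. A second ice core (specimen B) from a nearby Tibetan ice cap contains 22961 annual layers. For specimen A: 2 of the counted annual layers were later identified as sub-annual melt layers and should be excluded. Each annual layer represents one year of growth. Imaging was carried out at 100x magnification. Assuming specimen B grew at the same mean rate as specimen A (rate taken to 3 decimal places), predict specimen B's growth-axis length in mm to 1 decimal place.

Specimen A: adjusted count: 39870 − 2 = 39868 annual layers.
A: Mean rate = 6548.8 mm / 39868 years ≈ 0.164 mm/yr.
Length of B = 0.164 × 22961 = 3765.6 mm.

3765.6 mm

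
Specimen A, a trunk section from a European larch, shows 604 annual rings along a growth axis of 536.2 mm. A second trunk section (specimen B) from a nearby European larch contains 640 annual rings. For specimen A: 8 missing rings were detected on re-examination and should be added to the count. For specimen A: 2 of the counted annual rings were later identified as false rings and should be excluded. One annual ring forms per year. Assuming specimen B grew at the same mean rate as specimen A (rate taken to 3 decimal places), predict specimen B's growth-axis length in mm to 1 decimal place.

562.6 mm

Specimen A: correcting the raw count gives 604 − 2 + 8 = 610 true annual rings.
A: Extension rate ≈ 536.2 / 610 = 0.879 mm/yr.
For B, 0.879 mm/year × 640 years = 562.6 mm.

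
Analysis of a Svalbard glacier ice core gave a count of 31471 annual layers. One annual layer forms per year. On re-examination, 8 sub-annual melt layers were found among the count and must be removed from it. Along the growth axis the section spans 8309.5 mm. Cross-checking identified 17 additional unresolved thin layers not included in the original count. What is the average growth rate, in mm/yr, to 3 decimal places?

0.264 mm/yr

After corrections the count is 31471 − 8 + 17 = 31480 annual layers.
Mean rate = 8309.5 mm / 31480 years ≈ 0.264 mm/yr.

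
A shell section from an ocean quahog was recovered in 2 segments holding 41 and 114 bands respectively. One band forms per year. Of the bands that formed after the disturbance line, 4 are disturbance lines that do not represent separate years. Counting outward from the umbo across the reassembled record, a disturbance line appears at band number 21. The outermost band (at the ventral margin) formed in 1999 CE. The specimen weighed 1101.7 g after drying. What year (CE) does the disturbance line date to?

1869 CE

Total bands = 41 + 114 = 155.
Between band 21 and the ventral margin there are 155 − 21 = 134 bands.
Removing the 4 false bands leaves 134 − 4 = 130 true bands beyond the disturbance line.
Counting back 130 years from 1999 CE places the disturbance line in 1999 − 130 = 1869 CE.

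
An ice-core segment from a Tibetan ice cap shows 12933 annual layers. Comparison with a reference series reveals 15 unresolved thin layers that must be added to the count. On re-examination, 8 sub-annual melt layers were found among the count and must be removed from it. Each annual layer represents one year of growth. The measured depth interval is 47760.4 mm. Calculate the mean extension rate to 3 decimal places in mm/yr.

Adjusted count: 12933 − 8 + 15 = 12940 annual layers.
Extension rate ≈ 47760.4 / 12940 = 3.691 mm/yr.

3.691 mm/yr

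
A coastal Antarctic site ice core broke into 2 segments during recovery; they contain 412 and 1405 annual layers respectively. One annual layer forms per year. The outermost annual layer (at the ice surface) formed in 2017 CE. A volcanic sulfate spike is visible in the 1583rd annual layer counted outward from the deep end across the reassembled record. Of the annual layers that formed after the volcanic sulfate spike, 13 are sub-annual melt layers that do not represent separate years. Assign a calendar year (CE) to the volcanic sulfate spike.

Total annual layers = 412 + 1405 = 1817.
Between annual layer 1583 and the ice surface there are 1817 − 1583 = 234 annual layers.
Removing the 13 false annual layers leaves 234 − 13 = 221 true annual layers beyond the volcanic sulfate spike.
2017 − 221 = 1796 CE.

1796 CE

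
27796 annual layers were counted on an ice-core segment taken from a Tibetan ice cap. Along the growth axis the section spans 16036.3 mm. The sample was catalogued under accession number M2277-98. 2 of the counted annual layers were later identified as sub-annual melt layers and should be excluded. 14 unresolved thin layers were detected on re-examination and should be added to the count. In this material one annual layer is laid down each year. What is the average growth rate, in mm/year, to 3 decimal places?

Correcting the raw count gives 27796 − 2 + 14 = 27808 true annual layers.
16036.3 mm over 27808 years gives 16036.3 / 27808 ≈ 0.577 mm/year.

0.577 mm/year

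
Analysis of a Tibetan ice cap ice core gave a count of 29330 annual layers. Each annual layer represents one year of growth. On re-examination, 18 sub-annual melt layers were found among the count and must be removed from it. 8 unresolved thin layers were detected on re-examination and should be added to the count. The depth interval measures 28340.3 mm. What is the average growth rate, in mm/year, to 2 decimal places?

0.97 mm/year

Adjusted count: 29330 − 18 + 8 = 29320 annual layers.
28340.3 mm over 29320 years gives 28340.3 / 29320 ≈ 0.97 mm/year.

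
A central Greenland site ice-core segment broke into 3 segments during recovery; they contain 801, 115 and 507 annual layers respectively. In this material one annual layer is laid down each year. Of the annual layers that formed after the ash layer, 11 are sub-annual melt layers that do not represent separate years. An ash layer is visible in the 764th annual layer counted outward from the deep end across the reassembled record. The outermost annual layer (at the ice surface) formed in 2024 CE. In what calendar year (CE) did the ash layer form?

Total annual layers = 801 + 115 + 507 = 1423.
The ash layer sits at annual layer 764 from the deep end, so 1423 − 764 = 659 annual layers formed after it.
659 − 11 false = 648 true annual layers after the ash layer.
Counting back 648 years from 2024 CE places the ash layer in 2024 − 648 = 1376 CE.

1376 CE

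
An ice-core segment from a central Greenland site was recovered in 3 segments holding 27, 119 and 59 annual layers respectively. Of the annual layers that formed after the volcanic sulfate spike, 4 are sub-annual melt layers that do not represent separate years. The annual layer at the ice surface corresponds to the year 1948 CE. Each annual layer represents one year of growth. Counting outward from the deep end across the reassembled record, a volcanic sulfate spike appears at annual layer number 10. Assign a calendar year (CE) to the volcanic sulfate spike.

Total annual layers = 27 + 119 + 59 = 205.
The volcanic sulfate spike sits at annual layer 10 from the deep end, so 205 − 10 = 195 annual layers formed after it.
Removing the 4 false annual layers leaves 195 − 4 = 191 true annual layers beyond the volcanic sulfate spike.
The annual layer at the ice surface is 1948 CE, so the volcanic sulfate spike dates to 1948 − 191 = 1757 CE.

1757 CE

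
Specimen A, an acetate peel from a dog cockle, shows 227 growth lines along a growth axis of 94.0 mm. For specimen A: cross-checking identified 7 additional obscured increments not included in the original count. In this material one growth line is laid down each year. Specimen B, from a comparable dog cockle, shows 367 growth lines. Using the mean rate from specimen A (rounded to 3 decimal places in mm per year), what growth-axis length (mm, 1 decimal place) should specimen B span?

Specimen A: correcting the raw count gives 227 + 7 = 234 true growth lines.
A: Mean rate = 94.0 mm / 234 years ≈ 0.402 mm/yr.
Length of B = 0.402 × 367 = 147.5 mm.

147.5 mm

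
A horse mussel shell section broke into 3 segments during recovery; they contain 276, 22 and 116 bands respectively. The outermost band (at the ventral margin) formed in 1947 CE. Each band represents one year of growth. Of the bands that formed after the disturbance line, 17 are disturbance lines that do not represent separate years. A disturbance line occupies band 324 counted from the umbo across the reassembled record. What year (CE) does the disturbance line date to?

1874 CE

Total bands = 276 + 22 + 116 = 414.
414 − 324 = 90 bands lie beyond the disturbance line toward the ventral margin.
Excluding 17 false bands: 90 − 17 = 73.
1947 − 73 = 1874 CE.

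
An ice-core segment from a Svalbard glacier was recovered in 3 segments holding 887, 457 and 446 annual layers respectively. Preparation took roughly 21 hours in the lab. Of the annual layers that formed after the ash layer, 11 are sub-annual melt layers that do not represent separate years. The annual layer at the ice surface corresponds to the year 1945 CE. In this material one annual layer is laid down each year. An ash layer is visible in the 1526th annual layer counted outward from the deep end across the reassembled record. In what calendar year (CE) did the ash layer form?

1692 CE

Total annual layers = 887 + 457 + 446 = 1790.
The ash layer sits at annual layer 1526 from the deep end, so 1790 − 1526 = 264 annual layers formed after it.
Excluding 11 false annual layers: 264 − 11 = 253.
The annual layer at the ice surface is 1945 CE, so the ash layer dates to 1945 − 253 = 1692 CE.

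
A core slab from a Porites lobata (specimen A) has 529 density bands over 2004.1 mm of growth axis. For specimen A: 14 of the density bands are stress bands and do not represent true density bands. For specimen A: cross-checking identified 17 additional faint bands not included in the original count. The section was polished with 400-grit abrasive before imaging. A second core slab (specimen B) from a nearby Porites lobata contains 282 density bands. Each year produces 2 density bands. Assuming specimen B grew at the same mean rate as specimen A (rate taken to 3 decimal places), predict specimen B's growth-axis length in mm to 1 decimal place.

Specimen A: correcting the raw count gives 529 − 14 + 17 = 532 true density bands.
Specimen A: 532 density bands at 2 per year is 532 / 2 = 266 years.
A: 2004.1 mm over 266 years gives 2004.1 / 266 ≈ 7.534 mm per year.
Specimen B: with 2 density bands per year, 282 / 2 = 141 years. B's length ≈ 7.534 × 141 = 1062.3 mm.

1062.3 mm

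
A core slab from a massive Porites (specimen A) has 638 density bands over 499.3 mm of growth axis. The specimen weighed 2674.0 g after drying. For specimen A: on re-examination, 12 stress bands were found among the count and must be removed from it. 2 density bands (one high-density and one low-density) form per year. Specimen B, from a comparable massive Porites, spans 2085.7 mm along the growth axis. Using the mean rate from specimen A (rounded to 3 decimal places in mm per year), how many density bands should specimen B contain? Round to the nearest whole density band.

2615 density bands

Specimen A: correcting the raw count gives 638 − 12 = 626 true density bands.
Specimen A: with 2 density bands per year, 626 / 2 = 313 years.
A: Mean rate = 499.3 mm / 313 years ≈ 1.595 mm/yr.
For B, 2085.7 / 1.595 = 1307.65 years; at 2 density bands per year that is 1307.65 × 2 ≈ 2615 density bands.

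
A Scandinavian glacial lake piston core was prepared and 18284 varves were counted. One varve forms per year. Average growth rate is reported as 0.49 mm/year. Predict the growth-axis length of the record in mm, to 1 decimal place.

The record spans 18284 years at 0.49 mm per year.
Length ≈ 0.49 × 18284 = 8959.2 mm.

8959.2 mm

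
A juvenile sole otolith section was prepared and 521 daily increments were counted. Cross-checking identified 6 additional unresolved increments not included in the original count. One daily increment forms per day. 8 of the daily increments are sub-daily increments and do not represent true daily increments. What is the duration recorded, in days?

True daily increment count = 521 − 8 + 6 = 519.
At one daily increment per day, that is 519 days.

519 d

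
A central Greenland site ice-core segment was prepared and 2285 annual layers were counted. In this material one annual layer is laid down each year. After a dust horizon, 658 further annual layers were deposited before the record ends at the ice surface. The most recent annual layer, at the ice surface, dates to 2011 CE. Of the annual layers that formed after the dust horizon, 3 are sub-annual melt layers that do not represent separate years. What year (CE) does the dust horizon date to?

1356 CE

658 annual layers post-date the dust horizon.
658 − 3 false = 655 true annual layers after the dust horizon.
Counting back 655 years from 2011 CE places the dust horizon in 2011 − 655 = 1356 CE.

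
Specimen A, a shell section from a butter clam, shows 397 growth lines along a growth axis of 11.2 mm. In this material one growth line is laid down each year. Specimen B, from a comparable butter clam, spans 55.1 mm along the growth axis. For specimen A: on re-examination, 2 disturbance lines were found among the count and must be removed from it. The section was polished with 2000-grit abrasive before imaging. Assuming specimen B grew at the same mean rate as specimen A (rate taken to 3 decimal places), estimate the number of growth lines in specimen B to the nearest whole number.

1968 growth lines

Specimen A: correcting the raw count gives 397 − 2 = 395 true growth lines.
A: Mean rate = 11.2 mm / 395 years ≈ 0.028 mm/year.
For B, 55.1 / 0.028 = 1967.86 years ≈ 1968 growth lines.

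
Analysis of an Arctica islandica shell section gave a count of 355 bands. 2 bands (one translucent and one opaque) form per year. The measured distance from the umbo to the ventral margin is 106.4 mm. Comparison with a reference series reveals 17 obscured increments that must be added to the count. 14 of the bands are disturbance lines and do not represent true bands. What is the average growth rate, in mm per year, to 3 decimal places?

After corrections the count is 355 − 14 + 17 = 358 bands.
With 2 bands per year, 358 / 2 = 179 years.
Extension rate ≈ 106.4 / 179 = 0.594 mm per year.

0.594 mm per year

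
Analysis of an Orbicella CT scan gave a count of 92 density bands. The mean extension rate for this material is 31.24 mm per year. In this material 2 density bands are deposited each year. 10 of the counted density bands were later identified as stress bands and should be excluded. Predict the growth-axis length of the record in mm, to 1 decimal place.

Adjusted count: 92 − 10 = 82 density bands.
Dividing by 2 density bands per year: 82 / 2 = 41 years.
Predicted length = 31.24 mm/year × 41 years = 1280.8 mm.

1280.8 mm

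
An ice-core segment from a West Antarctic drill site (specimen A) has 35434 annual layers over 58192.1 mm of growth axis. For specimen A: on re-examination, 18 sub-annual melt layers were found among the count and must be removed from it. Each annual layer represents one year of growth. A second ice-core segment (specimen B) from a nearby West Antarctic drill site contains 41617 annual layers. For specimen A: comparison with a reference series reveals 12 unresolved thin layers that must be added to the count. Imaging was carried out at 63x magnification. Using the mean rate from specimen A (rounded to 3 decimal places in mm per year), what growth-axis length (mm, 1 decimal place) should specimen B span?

68376.7 mm

Specimen A: adjusted count: 35434 − 18 + 12 = 35428 annual layers.
A: Extension rate ≈ 58192.1 / 35428 = 1.643 mm/year.
Length of B = 1.643 × 41617 = 68376.7 mm.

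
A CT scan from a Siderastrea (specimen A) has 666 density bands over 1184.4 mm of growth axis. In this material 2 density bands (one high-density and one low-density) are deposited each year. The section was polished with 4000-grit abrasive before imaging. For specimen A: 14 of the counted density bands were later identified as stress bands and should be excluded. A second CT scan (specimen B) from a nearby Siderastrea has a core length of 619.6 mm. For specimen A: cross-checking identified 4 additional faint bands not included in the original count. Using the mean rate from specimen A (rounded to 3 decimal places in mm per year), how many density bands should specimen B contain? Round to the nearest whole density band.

Specimen A: correcting the raw count gives 666 − 14 + 4 = 656 true density bands.
Specimen A: with 2 density bands per year, 656 / 2 = 328 years.
A: Mean rate = 1184.4 mm / 328 years ≈ 3.611 mm per year.
B spans 619.6 / 3.611 = 171.59 years; at 2 density bands per year that is 171.59 × 2 ≈ 343 density bands.

343 density bands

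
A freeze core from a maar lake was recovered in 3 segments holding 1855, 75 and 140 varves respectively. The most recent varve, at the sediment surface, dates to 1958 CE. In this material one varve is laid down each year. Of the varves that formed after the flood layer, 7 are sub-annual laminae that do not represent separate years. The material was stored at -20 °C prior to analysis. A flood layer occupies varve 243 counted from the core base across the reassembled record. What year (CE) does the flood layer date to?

138 CE

Total varves = 1855 + 75 + 140 = 2070.
The flood layer sits at varve 243 from the core base, so 2070 − 243 = 1827 varves formed after it.
Excluding 7 false varves: 1827 − 7 = 1820.
1958 − 1820 = 138 CE.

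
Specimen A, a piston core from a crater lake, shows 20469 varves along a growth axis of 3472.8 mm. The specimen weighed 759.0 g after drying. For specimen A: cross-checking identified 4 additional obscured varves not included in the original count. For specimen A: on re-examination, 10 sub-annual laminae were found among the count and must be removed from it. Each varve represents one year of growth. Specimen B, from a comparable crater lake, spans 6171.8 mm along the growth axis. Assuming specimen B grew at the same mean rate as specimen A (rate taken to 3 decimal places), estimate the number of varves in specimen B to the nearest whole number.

36305 varves

Specimen A: true varve count = 20469 − 10 + 4 = 20463.
A: Mean rate = 3472.8 mm / 20463 years ≈ 0.170 mm/year.
B spans 6171.8 / 0.170 = 36304.71 years ≈ 36305 varves.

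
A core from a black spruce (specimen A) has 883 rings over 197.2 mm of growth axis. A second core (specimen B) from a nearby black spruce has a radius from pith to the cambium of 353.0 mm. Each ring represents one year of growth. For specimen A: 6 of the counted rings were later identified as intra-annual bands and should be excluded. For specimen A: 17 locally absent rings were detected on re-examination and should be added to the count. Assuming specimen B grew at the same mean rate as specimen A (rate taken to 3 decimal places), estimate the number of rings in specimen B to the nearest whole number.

1597 rings

Specimen A: adjusted count: 883 − 6 + 17 = 894 rings.
A: Extension rate ≈ 197.2 / 894 = 0.221 mm/yr.
For B, 353.0 / 0.221 = 1597.29 years ≈ 1597 rings.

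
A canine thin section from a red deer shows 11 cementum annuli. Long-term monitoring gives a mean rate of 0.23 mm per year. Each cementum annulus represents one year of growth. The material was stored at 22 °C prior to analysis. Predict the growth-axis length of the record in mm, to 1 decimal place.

The record spans 11 years at 0.23 mm per year.
Length ≈ 0.23 × 11 = 2.5 mm.

2.5 mm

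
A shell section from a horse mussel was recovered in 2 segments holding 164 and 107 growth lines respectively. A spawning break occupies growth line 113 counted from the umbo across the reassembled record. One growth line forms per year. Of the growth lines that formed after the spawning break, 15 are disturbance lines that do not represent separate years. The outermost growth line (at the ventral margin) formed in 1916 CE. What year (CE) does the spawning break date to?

1773 CE

Total growth lines = 164 + 107 = 271.
The spawning break sits at growth line 113 from the umbo, so 271 − 113 = 158 growth lines formed after it.
158 − 15 false = 143 true growth lines after the spawning break.
Counting back 143 years from 1916 CE places the spawning break in 1916 − 143 = 1773 CE.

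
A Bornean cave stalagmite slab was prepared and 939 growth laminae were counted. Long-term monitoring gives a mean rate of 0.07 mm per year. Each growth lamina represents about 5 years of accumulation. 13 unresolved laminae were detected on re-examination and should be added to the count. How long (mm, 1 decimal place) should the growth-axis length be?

333.2 mm

Adjusted count: 939 + 13 = 952 growth laminae.
At 5 years per growth lamina, 952 × 5 = 4760 years.
Predicted length = 0.07 mm/year × 4760 years = 333.2 mm.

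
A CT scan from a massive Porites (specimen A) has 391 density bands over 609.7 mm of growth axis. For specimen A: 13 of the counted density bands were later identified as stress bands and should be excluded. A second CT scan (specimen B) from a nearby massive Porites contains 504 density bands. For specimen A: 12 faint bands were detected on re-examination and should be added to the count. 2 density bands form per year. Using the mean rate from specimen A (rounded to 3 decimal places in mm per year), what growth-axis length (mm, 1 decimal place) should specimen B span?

Specimen A: after corrections the count is 391 − 13 + 12 = 390 density bands.
Specimen A: dividing by 2 density bands per year: 390 / 2 = 195 years.
A: Extension rate ≈ 609.7 / 195 = 3.127 mm/yr.
Specimen B: dividing by 2 density bands per year: 504 / 2 = 252 years. Length of B = 3.127 × 252 = 788.0 mm.

788.0 mm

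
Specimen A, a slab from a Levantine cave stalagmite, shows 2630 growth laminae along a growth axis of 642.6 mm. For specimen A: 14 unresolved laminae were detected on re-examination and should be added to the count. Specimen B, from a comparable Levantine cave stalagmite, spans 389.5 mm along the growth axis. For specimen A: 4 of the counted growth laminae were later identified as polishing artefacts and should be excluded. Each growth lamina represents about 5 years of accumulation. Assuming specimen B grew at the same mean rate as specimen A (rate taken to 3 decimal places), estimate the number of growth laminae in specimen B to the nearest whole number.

Specimen A: after corrections the count is 2630 − 4 + 14 = 2640 growth laminae.
Specimen A: at 5 years per growth lamina, 2640 × 5 = 13200 years.
A: Extension rate ≈ 642.6 / 13200 = 0.049 mm/year.
B spans 389.5 / 0.049 = 7948.98 years; at 5 years per growth lamina that is 7948.98 / 5 ≈ 1590 growth laminae.

1590 growth laminae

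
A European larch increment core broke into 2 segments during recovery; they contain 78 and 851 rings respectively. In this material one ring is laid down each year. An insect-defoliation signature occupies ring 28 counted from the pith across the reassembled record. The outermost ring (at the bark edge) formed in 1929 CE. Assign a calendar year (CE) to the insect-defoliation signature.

Total rings = 78 + 851 = 929.
Between ring 28 and the bark edge there are 929 − 28 = 901 rings.
Counting back 901 years from 1929 CE places the insect-defoliation signature in 1929 − 901 = 1028 CE.

1028 CE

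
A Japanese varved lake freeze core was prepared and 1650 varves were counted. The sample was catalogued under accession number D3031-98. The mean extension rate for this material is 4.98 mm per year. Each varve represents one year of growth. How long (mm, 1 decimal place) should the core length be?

8217.0 mm

The record spans 1650 years at 4.98 mm per year.
Length ≈ 4.98 × 1650 = 8217.0 mm.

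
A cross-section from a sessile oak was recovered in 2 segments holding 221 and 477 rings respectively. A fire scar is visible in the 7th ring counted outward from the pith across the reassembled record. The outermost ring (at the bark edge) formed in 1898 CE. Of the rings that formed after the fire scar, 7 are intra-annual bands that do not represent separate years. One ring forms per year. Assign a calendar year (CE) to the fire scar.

1214 CE

Total rings = 221 + 477 = 698.
Between ring 7 and the bark edge there are 698 − 7 = 691 rings.
691 − 7 false = 684 true rings after the fire scar.
Counting back 684 years from 1898 CE places the fire scar in 1898 − 684 = 1214 CE.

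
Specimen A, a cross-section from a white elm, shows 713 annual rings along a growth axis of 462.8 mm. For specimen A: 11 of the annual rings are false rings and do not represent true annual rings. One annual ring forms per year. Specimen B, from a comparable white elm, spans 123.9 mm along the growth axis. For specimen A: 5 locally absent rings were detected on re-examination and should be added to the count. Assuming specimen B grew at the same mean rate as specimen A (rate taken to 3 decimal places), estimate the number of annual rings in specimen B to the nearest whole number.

189 annual rings

Specimen A: correcting the raw count gives 713 − 11 + 5 = 707 true annual rings.
A: Mean rate = 462.8 mm / 707 years ≈ 0.655 mm per year.
Specimen B: 123.9 mm / 0.655 mm per year = 189.16 years ≈ 189 annual rings.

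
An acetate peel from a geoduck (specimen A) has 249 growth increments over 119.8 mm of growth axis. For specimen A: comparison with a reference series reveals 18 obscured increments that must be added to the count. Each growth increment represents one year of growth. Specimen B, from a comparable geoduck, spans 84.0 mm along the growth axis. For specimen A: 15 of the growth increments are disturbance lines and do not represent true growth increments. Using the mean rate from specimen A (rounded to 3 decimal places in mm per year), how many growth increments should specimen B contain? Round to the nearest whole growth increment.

Specimen A: adjusted count: 249 − 15 + 18 = 252 growth increments.
A: Mean rate = 119.8 mm / 252 years ≈ 0.475 mm/year.
B spans 84.0 / 0.475 = 176.84 years ≈ 177 growth increments.

177 growth increments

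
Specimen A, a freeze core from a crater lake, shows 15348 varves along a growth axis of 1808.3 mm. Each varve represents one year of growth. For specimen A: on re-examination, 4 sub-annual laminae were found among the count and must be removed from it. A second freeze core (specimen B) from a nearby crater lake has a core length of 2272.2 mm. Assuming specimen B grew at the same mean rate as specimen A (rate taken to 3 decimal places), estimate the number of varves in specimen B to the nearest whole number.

19256 varves

Specimen A: after corrections the count is 15348 − 4 = 15344 varves.
A: Extension rate ≈ 1808.3 / 15344 = 0.118 mm/yr.
For B, 2272.2 / 0.118 = 19255.93 years ≈ 19256 varves.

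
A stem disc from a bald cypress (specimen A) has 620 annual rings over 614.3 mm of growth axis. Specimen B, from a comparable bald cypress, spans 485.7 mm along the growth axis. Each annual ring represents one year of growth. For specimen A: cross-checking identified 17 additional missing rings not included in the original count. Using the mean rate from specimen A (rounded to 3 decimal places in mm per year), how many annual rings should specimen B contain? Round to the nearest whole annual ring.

504 annual rings

Specimen A: after corrections the count is 620 + 17 = 637 annual rings.
A: 614.3 mm over 637 years gives 614.3 / 637 ≈ 0.964 mm/yr.
For B, 485.7 / 0.964 = 503.84 years ≈ 504 annual rings.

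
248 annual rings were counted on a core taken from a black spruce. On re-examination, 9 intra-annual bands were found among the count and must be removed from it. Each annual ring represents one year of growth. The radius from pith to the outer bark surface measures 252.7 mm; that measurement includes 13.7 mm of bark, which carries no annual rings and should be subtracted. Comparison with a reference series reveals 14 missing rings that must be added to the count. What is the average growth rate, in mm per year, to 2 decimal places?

Correcting the raw count gives 248 − 9 + 14 = 253 true annual rings.
Removing the 13.7 mm offcut leaves 252.7 − 13.7 = 239.0 mm.
239.0 mm over 253 years gives 239.0 / 253 ≈ 0.94 mm per year.

0.94 mm per year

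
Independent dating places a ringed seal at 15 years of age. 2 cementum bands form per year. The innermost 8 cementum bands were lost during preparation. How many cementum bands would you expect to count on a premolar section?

15 years at 2 cementum bands per year gives 15 × 2 = 30 cementum bands.
30 − 8 missed = 22 cementum bands expected in the prepared section.

22 cementum bands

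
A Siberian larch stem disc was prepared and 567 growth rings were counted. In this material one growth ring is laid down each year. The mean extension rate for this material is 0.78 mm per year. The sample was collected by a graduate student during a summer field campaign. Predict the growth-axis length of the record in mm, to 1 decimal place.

567 years of growth are recorded.
Length ≈ 0.78 × 567 = 442.3 mm.

442.3 mm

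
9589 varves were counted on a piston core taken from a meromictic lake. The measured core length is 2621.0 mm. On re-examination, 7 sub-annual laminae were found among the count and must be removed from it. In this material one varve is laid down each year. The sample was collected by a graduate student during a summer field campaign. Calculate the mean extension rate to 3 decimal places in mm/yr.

Correcting the raw count gives 9589 − 7 = 9582 true varves.
Mean rate = 2621.0 mm / 9582 years ≈ 0.274 mm/yr.

0.274 mm/yr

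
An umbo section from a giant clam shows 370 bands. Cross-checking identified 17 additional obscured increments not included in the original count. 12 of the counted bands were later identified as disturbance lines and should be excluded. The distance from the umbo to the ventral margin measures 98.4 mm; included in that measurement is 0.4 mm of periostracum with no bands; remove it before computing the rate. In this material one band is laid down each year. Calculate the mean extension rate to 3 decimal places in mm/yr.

After corrections the count is 370 − 12 + 17 = 375 bands.
Removing the 0.4 mm offcut leaves 98.4 − 0.4 = 98.0 mm.
Extension rate ≈ 98.0 / 375 = 0.261 mm/yr.

0.261 mm/yr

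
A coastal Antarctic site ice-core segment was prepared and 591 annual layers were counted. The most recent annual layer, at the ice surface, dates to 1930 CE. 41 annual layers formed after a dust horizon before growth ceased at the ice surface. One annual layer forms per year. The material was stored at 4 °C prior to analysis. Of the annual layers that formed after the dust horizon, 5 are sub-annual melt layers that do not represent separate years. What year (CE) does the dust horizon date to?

1894 CE

41 annual layers post-date the dust horizon.
41 − 5 false = 36 true annual layers after the dust horizon.
Counting back 36 years from 1930 CE places the dust horizon in 1930 − 36 = 1894 CE.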